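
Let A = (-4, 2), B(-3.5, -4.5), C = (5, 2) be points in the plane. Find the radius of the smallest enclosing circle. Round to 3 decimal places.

5.366

Side lengths²: AB² = 42.5, AC² = 81, BC² = 114.5.
Since BC² = 114.5 < 81 + 42.5 = 123.5, the triangle is acute, so the smallest enclosing circle is the circumcircle.
Circumcentre = (0.5, -12/13), r² = 19465/676.
r = √(19465/676) ≈ 5.366.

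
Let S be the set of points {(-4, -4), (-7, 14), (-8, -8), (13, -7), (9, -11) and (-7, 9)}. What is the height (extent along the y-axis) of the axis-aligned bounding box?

max y = 14, min y = -11, so height = 25.

25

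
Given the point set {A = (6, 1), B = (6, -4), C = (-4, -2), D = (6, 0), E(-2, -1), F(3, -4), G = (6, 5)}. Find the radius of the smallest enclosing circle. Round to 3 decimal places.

6.224

By Welzl's lemma the MEC is supported by two points (diametrically opposite) or three points (on a circumcircle).
The minimum enclosing circle is determined by three boundary points: B, C, G.
Their circumcentre is (1.7, 0.5) with r² = 38.74.
The farthest remaining point F is at distance² 21.94 ≤ 38.74.
r = √(38.74) ≈ 6.224.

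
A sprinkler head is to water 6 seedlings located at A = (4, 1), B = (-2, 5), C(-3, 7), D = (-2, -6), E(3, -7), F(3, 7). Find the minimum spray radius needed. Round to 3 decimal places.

7.616

A smallest enclosing disk is always determined by at most three of the input points on its boundary.
The farthest pair is C–E with squared distance 232. The circle on this segment as diameter has centre (0, 0) and r² = 232/4 = 58.
Check A: distance² to centre = 17 ≤ 58, so it lies inside.
All remaining points lie in this disk, and no smaller disk contains both endpoints, so this is the minimum enclosing circle.
r = √58 ≈ 7.616.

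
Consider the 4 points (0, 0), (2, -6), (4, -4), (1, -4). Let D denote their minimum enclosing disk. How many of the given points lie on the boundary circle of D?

3

The farthest pair is (0, 0)–(2, -6) with squared distance 40. The circle on this segment as diameter has centre (1, -3) and r² = 40/4 = 10.
Check (4, -4): distance² to centre = 10 ≤ 10, so it lies inside.
All remaining points lie in this disk, and no smaller disk contains both endpoints, so this is the minimum enclosing circle.
The points at distance exactly r from the centre are (0, 0), (2, -6), (4, -4) — 3 points.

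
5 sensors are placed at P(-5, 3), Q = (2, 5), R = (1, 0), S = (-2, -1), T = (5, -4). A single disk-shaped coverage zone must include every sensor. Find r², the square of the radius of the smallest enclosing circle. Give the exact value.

37.25

The farthest pair is P–T with squared distance 149. The circle on this segment as diameter has centre (0, -0.5) and r² = 149/4 = 37.25.
Check Q: distance² to centre = 34.25 ≤ 37.25, so it lies inside.
All remaining points lie in this disk, and no smaller disk contains both endpoints, so this is the minimum enclosing circle.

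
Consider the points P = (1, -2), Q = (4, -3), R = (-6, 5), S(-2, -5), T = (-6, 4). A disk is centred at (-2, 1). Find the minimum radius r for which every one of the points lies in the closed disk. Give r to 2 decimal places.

The required radius is the distance from (-2, 1) to the farthest point.
Squared distances: 18, 52, 32, 36, 25.
Maximum is 52, attained at Q.
r = √52 ≈ 7.21.

7.21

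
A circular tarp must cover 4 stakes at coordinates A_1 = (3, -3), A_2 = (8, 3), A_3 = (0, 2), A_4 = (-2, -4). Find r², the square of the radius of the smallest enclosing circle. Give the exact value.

37.25

By Welzl's lemma the MEC is supported by two points (diametrically opposite) or three points (on a circumcircle).
The farthest pair is A_2–A_4 with squared distance 149. The circle on this segment as diameter has centre (3, -0.5) and r² = 149/4 = 37.25.
Check A_1: distance² to centre = 6.25 ≤ 37.25, so it lies inside.
All remaining points lie in this disk, and no smaller disk contains both endpoints, so this is the minimum enclosing circle.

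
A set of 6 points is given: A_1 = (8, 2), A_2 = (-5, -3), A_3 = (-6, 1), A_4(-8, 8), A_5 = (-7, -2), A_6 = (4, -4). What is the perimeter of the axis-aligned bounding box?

56

Width = max x − min x = 8 − (-8) = 16.
Height = max y − min y = 8 − (-4) = 12.
Perimeter = 2(16 + 12) = 56.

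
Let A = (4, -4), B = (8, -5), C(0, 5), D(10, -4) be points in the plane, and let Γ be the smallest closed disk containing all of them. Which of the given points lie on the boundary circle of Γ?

A smallest enclosing disk is always determined by at most three of the input points on its boundary.
The farthest pair is C–D with squared distance 181. The circle on this segment as diameter has centre (5, 0.5) and r² = 181/4 = 45.25.
Check A: distance² to centre = 21.25 ≤ 45.25, so it lies inside.
All remaining points lie in this disk, and no smaller disk contains both endpoints, so this is the minimum enclosing circle.
The points at distance exactly r from the centre are C, D — 2 points.

C, D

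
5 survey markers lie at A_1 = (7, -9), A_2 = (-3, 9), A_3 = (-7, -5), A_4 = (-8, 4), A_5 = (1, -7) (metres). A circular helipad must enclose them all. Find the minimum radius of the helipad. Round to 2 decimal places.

10.32

By Welzl's lemma the MEC is supported by two points (diametrically opposite) or three points (on a circumcircle).
The minimum enclosing circle is determined by three boundary points: A_1, A_2, A_4.
Their circumcentre is (19/14, -5/14) with r² = 10441/98.
The farthest remaining point A_3 is at distance² 8957/98 ≤ 10441/98.
r = √(10441/98) ≈ 10.32.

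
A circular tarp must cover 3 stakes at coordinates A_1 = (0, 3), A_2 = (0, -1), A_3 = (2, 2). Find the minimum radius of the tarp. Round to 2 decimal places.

Side lengths²: A_1A_2² = 16, A_1A_3² = 5, A_2A_3² = 13.
Since A_1A_2² = 16 < 13 + 5 = 18, the triangle is acute, so the smallest enclosing circle is the circumcircle.
Circumcentre = (0.25, 1), r² = 4.0625.
r = √(4.0625) ≈ 2.02.

2.02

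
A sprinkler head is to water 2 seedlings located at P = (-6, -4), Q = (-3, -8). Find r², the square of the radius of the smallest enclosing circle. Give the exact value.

The smallest circle enclosing two points has them as diameter endpoints.
Centre = midpoint = (-4.5, -6); r² = |PQ|²/4 = 25/4 = 6.25.

6.25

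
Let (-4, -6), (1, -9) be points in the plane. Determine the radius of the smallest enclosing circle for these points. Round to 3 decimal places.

The smallest circle enclosing two points has them as diameter endpoints.
Centre = midpoint = (-1.5, -7.5); r² = |(-4, -6)−(1, -9)|²/4 = 34/4 = 8.5.
r = √(8.5) ≈ 2.915.

2.915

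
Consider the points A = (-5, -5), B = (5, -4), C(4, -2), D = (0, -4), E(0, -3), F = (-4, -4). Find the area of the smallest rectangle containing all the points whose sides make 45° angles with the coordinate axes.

In coordinates u = x + y, v = x − y the rectangle is axis-aligned; the map (x,y)→(u,v) scales areas by 2.
u-values: -10, 1, 2, -4, -3, -8; range = 2 − (-10) = 12.
v-values: 0, 9, 6, 4, 3, 0; range = 9 − 0 = 9.
Area = (12 × 9) / 2 = 54.

54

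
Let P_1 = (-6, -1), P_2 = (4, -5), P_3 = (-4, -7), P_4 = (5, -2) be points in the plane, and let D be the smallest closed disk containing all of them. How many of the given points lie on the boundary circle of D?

A smallest enclosing disk is always determined by at most three of the input points on its boundary.
The minimum enclosing circle is determined by three boundary points: P_1, P_3, P_4.
Their circumcentre is (-0.59375, -2.53125) with r² = 31.572265625.
The farthest remaining point P_2 is at distance² 27.197265625 ≤ 31.572265625.
The points at distance exactly r from the centre are P_1, P_3, P_4 — 3 points.

3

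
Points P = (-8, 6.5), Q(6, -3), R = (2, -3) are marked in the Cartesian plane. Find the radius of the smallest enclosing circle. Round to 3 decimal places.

Side lengths²: PQ² = 286.25, PR² = 190.25, QR² = 16.
Since PQ² = 286.25 ≥ 190.25 + 16 = 206.25, the angle opposite PQ is not acute, so the smallest enclosing circle has PQ as diameter.
Centre = midpoint of PQ = (-1, 1.75), r² = 286.25/4 = 71.5625.
r = √(71.5625) ≈ 8.459.

8.459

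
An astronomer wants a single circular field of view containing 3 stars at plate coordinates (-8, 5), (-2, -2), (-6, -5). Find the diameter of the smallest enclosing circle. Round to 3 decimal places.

10.220

Call the three points A, B, C in the order given.
Side lengths²: AB² = 85, AC² = 104, BC² = 25.
Since AC² = 104 < 85 + 25 = 110, the triangle is acute, so the smallest enclosing circle is the circumcircle.
Circumcentre = (-307/46, 3/46), r² = 27625/1058.
Diameter = 2r = 2√(27625/1058) ≈ 10.220.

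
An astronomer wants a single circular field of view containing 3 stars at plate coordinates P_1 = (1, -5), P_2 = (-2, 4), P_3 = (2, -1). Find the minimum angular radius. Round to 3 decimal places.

Side lengths²: P_1P_2² = 90, P_1P_3² = 17, P_2P_3² = 41.
Since P_1P_2² = 90 ≥ 41 + 17 = 58, the angle opposite P_1P_2 is not acute, so the smallest enclosing circle has P_1P_2 as diameter.
Centre = midpoint of P_1P_2 = (-0.5, -0.5), r² = 90/4 = 22.5.
r = √(22.5) ≈ 4.743.

4.743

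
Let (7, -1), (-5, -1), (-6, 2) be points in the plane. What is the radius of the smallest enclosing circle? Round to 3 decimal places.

Call the three points A, B, C in the order given.
Side lengths²: AB² = 144, AC² = 178, BC² = 10.
Since AC² = 178 ≥ 144 + 10 = 154, the angle opposite AC is not acute, so the smallest enclosing circle has AC as diameter.
Centre = midpoint of AC = (0.5, 0.5), r² = 178/4 = 44.5.
r = √(44.5) ≈ 6.671.

6.671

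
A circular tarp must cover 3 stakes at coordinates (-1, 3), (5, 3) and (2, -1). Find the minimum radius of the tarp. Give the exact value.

3.125

Call the three points A, B, C in the order given.
Side lengths²: AB² = 36, AC² = 25, BC² = 25.
Since AB² = 36 < 25 + 25 = 50, the triangle is acute, so the smallest enclosing circle is the circumcircle.
Circumcentre = (2, 2.125), r² = 9.765625.
r = √(9.765625) = 3.125.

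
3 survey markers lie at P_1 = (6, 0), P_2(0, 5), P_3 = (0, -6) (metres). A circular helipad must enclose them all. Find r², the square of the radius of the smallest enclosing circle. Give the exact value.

30.5

Side lengths²: P_1P_2² = 61, P_1P_3² = 72, P_2P_3² = 121.
Since P_2P_3² = 121 < 72 + 61 = 133, the triangle is acute, so the smallest enclosing circle is the circumcircle.
Circumcentre = (0.5, -0.5), r² = 30.5.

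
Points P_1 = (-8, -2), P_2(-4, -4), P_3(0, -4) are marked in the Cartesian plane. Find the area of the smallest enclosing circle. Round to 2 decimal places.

53.41

Side lengths²: P_1P_2² = 20, P_1P_3² = 68, P_2P_3² = 16.
Since P_1P_3² = 68 ≥ 20 + 16 = 36, the angle opposite P_1P_3 is not acute, so the smallest enclosing circle has P_1P_3 as diameter.
Centre = midpoint of P_1P_3 = (-4, -3), r² = 68/4 = 17.
Area = π·r² = π·17 ≈ 53.41.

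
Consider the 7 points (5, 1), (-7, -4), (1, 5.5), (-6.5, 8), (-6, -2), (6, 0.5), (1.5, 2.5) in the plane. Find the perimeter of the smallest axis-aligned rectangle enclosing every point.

50

Width = max x − min x = 6 − (-7) = 13.
Height = max y − min y = 8 − (-4) = 12.
Perimeter = 2(13 + 12) = 50.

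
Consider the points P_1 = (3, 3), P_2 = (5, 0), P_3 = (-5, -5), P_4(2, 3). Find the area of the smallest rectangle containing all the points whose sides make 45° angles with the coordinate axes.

In coordinates u = x + y, v = x − y the rectangle is axis-aligned; the map (x,y)→(u,v) scales areas by 2.
u-values: 6, 5, -10, 5; range = 6 − (-10) = 16.
v-values: 0, 5, 0, -1; range = 5 − (-1) = 6.
Area = (16 × 6) / 2 = 48.

48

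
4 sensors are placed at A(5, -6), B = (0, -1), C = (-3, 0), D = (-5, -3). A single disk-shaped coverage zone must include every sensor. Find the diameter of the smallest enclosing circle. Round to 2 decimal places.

The minimum enclosing circle of a finite set is fixed by two of the points (as a diameter) or three (as a circumcircle).
The minimum enclosing circle is determined by three boundary points: A, C, D.
Their circumcentre is (1/12, -38/9) with r² = 35425/1296.
The farthest remaining point B is at distance² 13465/1296 ≤ 35425/1296.
Diameter = 2r = 2√(35425/1296) ≈ 10.46.

10.46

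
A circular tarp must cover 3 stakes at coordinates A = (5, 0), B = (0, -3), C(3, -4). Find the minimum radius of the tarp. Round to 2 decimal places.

2.92

Side lengths²: AB² = 34, AC² = 20, BC² = 10.
Since AB² = 34 ≥ 20 + 10 = 30, the angle opposite AB is not acute, so the smallest enclosing circle has AB as diameter.
Centre = midpoint of AB = (2.5, -1.5), r² = 34/4 = 8.5.
r = √(8.5) ≈ 2.92.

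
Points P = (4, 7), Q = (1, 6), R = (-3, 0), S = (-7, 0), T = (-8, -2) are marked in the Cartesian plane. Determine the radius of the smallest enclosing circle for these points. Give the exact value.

A smallest enclosing disk is always determined by at most three of the input points on its boundary.
The farthest pair is P–T with squared distance 225. The circle on this segment as diameter has centre (-2, 2.5) and r² = 225/4 = 56.25.
Check Q: distance² to centre = 21.25 ≤ 56.25, so it lies inside.
All remaining points lie in this disk, and no smaller disk contains both endpoints, so this is the minimum enclosing circle.
r = √(56.25) = 7.5.

7.5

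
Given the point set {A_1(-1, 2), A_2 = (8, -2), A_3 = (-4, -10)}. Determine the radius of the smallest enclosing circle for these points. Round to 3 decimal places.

7.321

Side lengths²: A_1A_2² = 97, A_1A_3² = 153, A_2A_3² = 208.
Since A_2A_3² = 208 < 153 + 97 = 250, the triangle is acute, so the smallest enclosing circle is the circumcircle.
Circumcentre = (1.3, -4.95), r² = 53.5925.
r = √(53.5925) ≈ 7.321.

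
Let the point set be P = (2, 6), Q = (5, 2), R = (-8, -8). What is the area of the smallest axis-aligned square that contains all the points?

The bounding box has width 13 and height 14.
An axis-aligned square enclosing the set must have side ≥ max(width, height).
So the minimum side is max(13, 14) = 14.
Area = 14² = 196.

196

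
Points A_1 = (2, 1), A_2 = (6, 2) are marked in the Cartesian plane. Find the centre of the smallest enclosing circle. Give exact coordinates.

The smallest circle enclosing two points has them as diameter endpoints.
Centre = midpoint = (4, 1.5); r² = |A_1A_2|²/4 = 17/4 = 4.25.
Centre = (4, 1.5).

(4, 1.5)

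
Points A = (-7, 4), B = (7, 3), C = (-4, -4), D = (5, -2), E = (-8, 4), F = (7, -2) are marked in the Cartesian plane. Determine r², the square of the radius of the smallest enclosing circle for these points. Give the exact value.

A smallest enclosing disk is always determined by at most three of the input points on its boundary.
The farthest pair is E–F with squared distance 261. The circle on this segment as diameter has centre (-0.5, 1) and r² = 261/4 = 65.25.
Check A: distance² to centre = 51.25 ≤ 65.25, so it lies inside.
All remaining points lie in this disk, and no smaller disk contains both endpoints, so this is the minimum enclosing circle.

65.25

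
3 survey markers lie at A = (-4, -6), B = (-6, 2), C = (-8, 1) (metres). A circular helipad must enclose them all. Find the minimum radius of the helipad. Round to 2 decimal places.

4.13

Side lengths²: AB² = 68, AC² = 65, BC² = 5.
Since AB² = 68 < 65 + 5 = 70, the triangle is acute, so the smallest enclosing circle is the circumcircle.
Circumcentre = (-47/9, -37/18), r² = 5525/324.
r = √(5525/324) ≈ 4.13.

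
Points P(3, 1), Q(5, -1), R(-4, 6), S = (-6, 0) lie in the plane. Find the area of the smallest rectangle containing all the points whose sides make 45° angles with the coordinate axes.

80

In coordinates u = x + y, v = x − y the rectangle is axis-aligned; the map (x,y)→(u,v) scales areas by 2.
u-values: 4, 4, 2, -6; range = 4 − (-6) = 10.
v-values: 2, 6, -10, -6; range = 6 − (-10) = 16.
Area = (10 × 16) / 2 = 80.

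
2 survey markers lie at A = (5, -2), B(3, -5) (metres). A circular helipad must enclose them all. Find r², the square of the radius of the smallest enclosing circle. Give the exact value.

The smallest circle enclosing two points has them as diameter endpoints.
Centre = midpoint = (4, -3.5); r² = |AB|²/4 = 13/4 = 3.25.

3.25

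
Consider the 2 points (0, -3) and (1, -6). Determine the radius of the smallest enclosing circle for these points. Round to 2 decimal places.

1.58

The smallest circle enclosing two points has them as diameter endpoints.
Centre = midpoint = (0.5, -4.5); r² = |(0, -3)−(1, -6)|²/4 = 10/4 = 2.5.
r = √(2.5) ≈ 1.58.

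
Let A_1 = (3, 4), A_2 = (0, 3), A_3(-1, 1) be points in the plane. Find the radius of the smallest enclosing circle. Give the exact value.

Side lengths²: A_1A_2² = 10, A_1A_3² = 25, A_2A_3² = 5.
Since A_1A_3² = 25 ≥ 10 + 5 = 15, the angle opposite A_1A_3 is not acute, so the smallest enclosing circle has A_1A_3 as diameter.
Centre = midpoint of A_1A_3 = (1, 2.5), r² = 25/4 = 6.25.
r = √(6.25) = 2.5.

2.5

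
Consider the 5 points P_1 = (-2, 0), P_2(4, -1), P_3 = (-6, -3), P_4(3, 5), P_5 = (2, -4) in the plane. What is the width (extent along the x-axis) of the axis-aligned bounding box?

10

max x = 4, min x = -6, so width = 10.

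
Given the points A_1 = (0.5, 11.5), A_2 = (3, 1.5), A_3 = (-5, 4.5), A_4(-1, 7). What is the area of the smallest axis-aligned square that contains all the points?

The bounding box has width 8 and height 10.
An axis-aligned square enclosing the set must have side ≥ max(width, height).
So the minimum side is max(8, 10) = 10.
Area = 10² = 100.

100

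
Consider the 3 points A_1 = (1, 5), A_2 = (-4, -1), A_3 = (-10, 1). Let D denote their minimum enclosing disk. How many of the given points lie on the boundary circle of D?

Side lengths²: A_1A_2² = 61, A_1A_3² = 137, A_2A_3² = 40.
Since A_1A_3² = 137 ≥ 61 + 40 = 101, the angle opposite A_1A_3 is not acute, so the smallest enclosing circle has A_1A_3 as diameter.
Centre = midpoint of A_1A_3 = (-4.5, 3), r² = 137/4 = 34.25.
The points at distance exactly r from the centre are A_1, A_3 — 2 points.

2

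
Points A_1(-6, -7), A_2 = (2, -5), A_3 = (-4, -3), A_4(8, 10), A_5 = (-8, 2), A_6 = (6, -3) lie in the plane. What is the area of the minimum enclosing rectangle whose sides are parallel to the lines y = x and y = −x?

294.5

In coordinates u = x + y, v = x − y the rectangle is axis-aligned; the map (x,y)→(u,v) scales areas by 2.
u-values: -13, -3, -7, 18, -6, 3; range = 18 − (-13) = 31.
v-values: 1, 7, -1, -2, -10, 9; range = 9 − (-10) = 19.
Area = (31 × 19) / 2 = 294.5.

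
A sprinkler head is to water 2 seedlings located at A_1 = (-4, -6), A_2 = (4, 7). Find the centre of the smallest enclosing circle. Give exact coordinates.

(0, 0.5)

The smallest circle enclosing two points has them as diameter endpoints.
Centre = midpoint = (0, 0.5); r² = |A_1A_2|²/4 = 233/4 = 58.25.
Centre = (0, 0.5).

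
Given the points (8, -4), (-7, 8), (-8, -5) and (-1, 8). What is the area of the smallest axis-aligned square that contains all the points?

The bounding box has width 16 and height 13.
An axis-aligned square enclosing the set must have side ≥ max(width, height).
So the minimum side is max(16, 13) = 16.
Area = 16² = 256.

256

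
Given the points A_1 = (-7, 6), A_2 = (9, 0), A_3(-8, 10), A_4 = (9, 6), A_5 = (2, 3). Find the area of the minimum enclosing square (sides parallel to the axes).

289

The bounding box has width 17 and height 10.
An axis-aligned square enclosing the set must have side ≥ max(width, height).
So the minimum side is max(17, 10) = 17.
Area = 17² = 289.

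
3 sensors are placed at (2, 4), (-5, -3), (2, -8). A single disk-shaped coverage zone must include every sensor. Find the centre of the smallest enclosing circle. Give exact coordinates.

(1, -2)

Call the three points A, B, C in the order given.
Side lengths²: AB² = 98, AC² = 144, BC² = 74.
Since AC² = 144 < 98 + 74 = 172, the triangle is acute, so the smallest enclosing circle is the circumcircle.
Circumcentre = (1, -2), r² = 37.
Centre = (1, -2).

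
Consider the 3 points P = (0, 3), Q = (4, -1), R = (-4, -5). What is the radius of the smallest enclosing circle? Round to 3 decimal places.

Side lengths²: PQ² = 32, PR² = 80, QR² = 80.
Since QR² = 80 < 80 + 32 = 112, the triangle is acute, so the smallest enclosing circle is the circumcircle.
Circumcentre = (-2/3, -5/3), r² = 200/9.
r = √(200/9) ≈ 4.714.

4.714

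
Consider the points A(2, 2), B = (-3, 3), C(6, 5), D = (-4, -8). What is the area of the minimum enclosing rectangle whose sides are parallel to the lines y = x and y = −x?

115

In coordinates u = x + y, v = x − y the rectangle is axis-aligned; the map (x,y)→(u,v) scales areas by 2.
u-values: 4, 0, 11, -12; range = 11 − (-12) = 23.
v-values: 0, -6, 1, 4; range = 4 − (-6) = 10.
Area = (23 × 10) / 2 = 115.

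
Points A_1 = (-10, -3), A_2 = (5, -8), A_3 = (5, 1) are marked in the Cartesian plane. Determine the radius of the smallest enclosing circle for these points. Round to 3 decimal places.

8.182

Side lengths²: A_1A_2² = 250, A_1A_3² = 241, A_2A_3² = 81.
Since A_1A_2² = 250 < 241 + 81 = 322, the triangle is acute, so the smallest enclosing circle is the circumcircle.
Circumcentre = (-11/6, -3.5), r² = 1205/18.
r = √(1205/18) ≈ 8.182.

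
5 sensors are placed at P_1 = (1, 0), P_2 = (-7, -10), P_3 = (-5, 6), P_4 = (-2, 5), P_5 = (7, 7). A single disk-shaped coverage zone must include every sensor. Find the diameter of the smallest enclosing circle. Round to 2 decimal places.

22.02

The farthest pair is P_2–P_5 with squared distance 485. The circle on this segment as diameter has centre (0, -1.5) and r² = 485/4 = 121.25.
Check P_1: distance² to centre = 3.25 ≤ 121.25, so it lies inside.
All remaining points lie in this disk, and no smaller disk contains both endpoints, so this is the minimum enclosing circle.
Diameter = 2r = 2√(121.25) ≈ 22.02.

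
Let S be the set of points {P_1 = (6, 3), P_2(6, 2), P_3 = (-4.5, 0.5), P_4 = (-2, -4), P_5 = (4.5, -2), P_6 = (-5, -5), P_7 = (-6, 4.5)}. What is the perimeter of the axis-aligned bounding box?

Width = max x − min x = 6 − (-6) = 12.
Height = max y − min y = 4.5 − (-5) = 9.5.
Perimeter = 2(12 + 9.5) = 43.

43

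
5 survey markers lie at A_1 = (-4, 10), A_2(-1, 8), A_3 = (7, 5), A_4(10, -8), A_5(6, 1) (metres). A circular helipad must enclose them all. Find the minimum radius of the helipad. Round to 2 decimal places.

The farthest pair is A_1–A_4 with squared distance 520. The circle on this segment as diameter has centre (3, 1) and r² = 520/4 = 130.
Check A_2: distance² to centre = 65 ≤ 130, so it lies inside.
All remaining points lie in this disk, and no smaller disk contains both endpoints, so this is the minimum enclosing circle.
r = √130 ≈ 11.40.

11.40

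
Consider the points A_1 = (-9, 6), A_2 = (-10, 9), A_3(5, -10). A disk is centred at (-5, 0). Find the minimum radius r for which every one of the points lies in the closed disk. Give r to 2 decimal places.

The required radius is the distance from (-5, 0) to the farthest point.
Squared distances: 52, 106, 200.
Maximum is 200, attained at A_3.
r = √200 ≈ 14.14.

14.14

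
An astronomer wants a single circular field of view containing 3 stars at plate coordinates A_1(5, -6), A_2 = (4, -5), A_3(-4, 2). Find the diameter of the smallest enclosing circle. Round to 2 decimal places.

Side lengths²: A_1A_2² = 2, A_1A_3² = 145, A_2A_3² = 113.
Since A_1A_3² = 145 ≥ 113 + 2 = 115, the angle opposite A_1A_3 is not acute, so the smallest enclosing circle has A_1A_3 as diameter.
Centre = midpoint of A_1A_3 = (0.5, -2), r² = 145/4 = 36.25.
Diameter = 2r = 2√(36.25) ≈ 12.04.

12.04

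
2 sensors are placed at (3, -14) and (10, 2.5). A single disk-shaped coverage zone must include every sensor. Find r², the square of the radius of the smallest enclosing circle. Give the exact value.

The smallest circle enclosing two points has them as diameter endpoints.
Centre = midpoint = (6.5, -5.75); r² = |(3, -14)−(10, 2.5)|²/4 = 321.25/4 = 80.3125.

80.3125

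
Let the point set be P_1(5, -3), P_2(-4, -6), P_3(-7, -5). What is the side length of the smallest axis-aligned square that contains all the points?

12

The bounding box has width 12 and height 3.
An axis-aligned square enclosing the set must have side ≥ max(width, height).
So the minimum side is max(12, 3) = 12.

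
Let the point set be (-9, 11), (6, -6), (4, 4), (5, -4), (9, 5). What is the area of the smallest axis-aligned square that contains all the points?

The bounding box has width 18 and height 17.
An axis-aligned square enclosing the set must have side ≥ max(width, height).
So the minimum side is max(18, 17) = 18.
Area = 18² = 324.

324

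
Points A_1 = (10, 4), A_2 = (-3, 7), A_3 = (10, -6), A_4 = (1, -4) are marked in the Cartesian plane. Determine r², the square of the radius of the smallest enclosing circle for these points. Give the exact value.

84.5

The farthest pair is A_2–A_3 with squared distance 338. The circle on this segment as diameter has centre (3.5, 0.5) and r² = 338/4 = 84.5.
Check A_1: distance² to centre = 54.5 ≤ 84.5, so it lies inside.
All remaining points lie in this disk, and no smaller disk contains both endpoints, so this is the minimum enclosing circle.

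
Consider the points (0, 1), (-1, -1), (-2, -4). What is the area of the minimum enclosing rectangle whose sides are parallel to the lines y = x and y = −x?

In coordinates u = x + y, v = x − y the rectangle is axis-aligned; the map (x,y)→(u,v) scales areas by 2.
u-values: 1, -2, -6; range = 1 − (-6) = 7.
v-values: -1, 0, 2; range = 2 − (-1) = 3.
Area = (7 × 3) / 2 = 10.5.

10.5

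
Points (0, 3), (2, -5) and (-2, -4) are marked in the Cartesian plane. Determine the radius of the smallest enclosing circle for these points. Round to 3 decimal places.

Call the three points A, B, C in the order given.
Side lengths²: AB² = 68, AC² = 53, BC² = 17.
Since AB² = 68 < 53 + 17 = 70, the triangle is acute, so the smallest enclosing circle is the circumcircle.
Circumcentre = (13/15, -31/30), r² = 15317/900.
r = √(15317/900) ≈ 4.125.

4.125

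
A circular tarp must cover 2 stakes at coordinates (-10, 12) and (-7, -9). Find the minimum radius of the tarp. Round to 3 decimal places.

The smallest circle enclosing two points has them as diameter endpoints.
Centre = midpoint = (-8.5, 1.5); r² = |(-10, 12)−(-7, -9)|²/4 = 450/4 = 112.5.
r = √(112.5) ≈ 10.607.

10.607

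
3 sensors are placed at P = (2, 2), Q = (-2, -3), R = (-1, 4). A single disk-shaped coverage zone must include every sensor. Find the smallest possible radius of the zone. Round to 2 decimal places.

3.55

Side lengths²: PQ² = 41, PR² = 13, QR² = 50.
Since QR² = 50 < 41 + 13 = 54, the triangle is acute, so the smallest enclosing circle is the circumcircle.
Circumcentre = (-55/46, 21/46), r² = 13325/1058.
r = √(13325/1058) ≈ 3.55.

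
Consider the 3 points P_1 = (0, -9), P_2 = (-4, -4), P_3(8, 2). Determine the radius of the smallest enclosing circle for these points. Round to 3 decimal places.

6.955

Side lengths²: P_1P_2² = 41, P_1P_3² = 185, P_2P_3² = 180.
Since P_1P_3² = 185 < 180 + 41 = 221, the triangle is acute, so the smallest enclosing circle is the circumcircle.
Circumcentre = (79/28, -37/14), r² = 37925/784.
r = √(37925/784) ≈ 6.955.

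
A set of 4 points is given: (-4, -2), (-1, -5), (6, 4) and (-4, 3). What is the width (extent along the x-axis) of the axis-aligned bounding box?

max x = 6, min x = -4, so width = 10.

10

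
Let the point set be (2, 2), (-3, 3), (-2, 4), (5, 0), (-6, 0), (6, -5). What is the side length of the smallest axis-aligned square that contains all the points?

12

The bounding box has width 12 and height 9.
An axis-aligned square enclosing the set must have side ≥ max(width, height).
So the minimum side is max(12, 9) = 12.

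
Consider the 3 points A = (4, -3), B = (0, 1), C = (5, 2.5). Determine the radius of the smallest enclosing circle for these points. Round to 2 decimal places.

3.17

Side lengths²: AB² = 32, AC² = 31.25, BC² = 27.25.
Since AB² = 32 < 31.25 + 27.25 = 58.5, the triangle is acute, so the smallest enclosing circle is the circumcircle.
Circumcentre = (157/52, 1/52), r² = 13625/1352.
r = √(13625/1352) ≈ 3.17.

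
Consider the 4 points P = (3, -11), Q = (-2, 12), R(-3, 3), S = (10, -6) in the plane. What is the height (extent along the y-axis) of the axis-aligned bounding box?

23

max y = 12, min y = -11, so height = 23.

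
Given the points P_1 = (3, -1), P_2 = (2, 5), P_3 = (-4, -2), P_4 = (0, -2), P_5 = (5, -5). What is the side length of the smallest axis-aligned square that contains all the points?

10

The bounding box has width 9 and height 10.
An axis-aligned square enclosing the set must have side ≥ max(width, height).
So the minimum side is max(9, 10) = 10.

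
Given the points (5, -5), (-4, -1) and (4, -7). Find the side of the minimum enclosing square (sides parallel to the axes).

9

The bounding box has width 9 and height 6.
An axis-aligned square enclosing the set must have side ≥ max(width, height).
So the minimum side is max(9, 6) = 9.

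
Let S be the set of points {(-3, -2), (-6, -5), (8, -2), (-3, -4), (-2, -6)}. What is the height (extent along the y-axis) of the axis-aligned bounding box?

4

max y = -2, min y = -6, so height = 4.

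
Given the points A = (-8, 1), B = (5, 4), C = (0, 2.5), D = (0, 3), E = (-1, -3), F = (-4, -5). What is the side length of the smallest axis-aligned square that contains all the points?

13

The bounding box has width 13 and height 9.
An axis-aligned square enclosing the set must have side ≥ max(width, height).
So the minimum side is max(13, 9) = 13.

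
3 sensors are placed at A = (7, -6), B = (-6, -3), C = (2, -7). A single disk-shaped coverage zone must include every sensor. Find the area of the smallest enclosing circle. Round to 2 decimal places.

Side lengths²: AB² = 178, AC² = 26, BC² = 80.
Since AB² = 178 ≥ 80 + 26 = 106, the angle opposite AB is not acute, so the smallest enclosing circle has AB as diameter.
Centre = midpoint of AB = (0.5, -4.5), r² = 178/4 = 44.5.
Area = π·r² = π·44.5 ≈ 139.80.

139.80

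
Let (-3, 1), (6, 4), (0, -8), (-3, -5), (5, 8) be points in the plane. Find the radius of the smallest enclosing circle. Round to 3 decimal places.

8.382

By Welzl's lemma the MEC is supported by two points (diametrically opposite) or three points (on a circumcircle).
The farthest pair is (0, -8)–(5, 8) with squared distance 281. The circle on this segment as diameter has centre (2.5, 0) and r² = 281/4 = 70.25.
Check (-3, 1): distance² to centre = 31.25 ≤ 70.25, so it lies inside.
All remaining points lie in this disk, and no smaller disk contains both endpoints, so this is the minimum enclosing circle.
r = √(70.25) ≈ 8.382.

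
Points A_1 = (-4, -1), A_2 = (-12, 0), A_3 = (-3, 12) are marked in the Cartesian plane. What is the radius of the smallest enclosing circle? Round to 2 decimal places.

7.51

Side lengths²: A_1A_2² = 65, A_1A_3² = 170, A_2A_3² = 225.
Since A_2A_3² = 225 < 170 + 65 = 235, the triangle is acute, so the smallest enclosing circle is the circumcircle.
Circumcentre = (-101/14, 81/14), r² = 5525/98.
r = √(5525/98) ≈ 7.51.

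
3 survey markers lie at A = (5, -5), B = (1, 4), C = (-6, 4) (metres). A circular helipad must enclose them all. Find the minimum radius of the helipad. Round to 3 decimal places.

7.106

Side lengths²: AB² = 97, AC² = 202, BC² = 49.
Since AC² = 202 ≥ 97 + 49 = 146, the angle opposite AC is not acute, so the smallest enclosing circle has AC as diameter.
Centre = midpoint of AC = (-0.5, -0.5), r² = 202/4 = 50.5.
r = √(50.5) ≈ 7.106.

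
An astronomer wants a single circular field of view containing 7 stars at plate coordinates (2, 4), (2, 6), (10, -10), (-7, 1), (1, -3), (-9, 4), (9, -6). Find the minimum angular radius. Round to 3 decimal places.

By Welzl's lemma the MEC is supported by two points (diametrically opposite) or three points (on a circumcircle).
The farthest pair is (10, -10)–(-9, 4) with squared distance 557. The circle on this segment as diameter has centre (0.5, -3) and r² = 557/4 = 139.25.
Check (2, 4): distance² to centre = 51.25 ≤ 139.25, so it lies inside.
All remaining points lie in this disk, and no smaller disk contains both endpoints, so this is the minimum enclosing circle.
r = √(139.25) ≈ 11.800.

11.800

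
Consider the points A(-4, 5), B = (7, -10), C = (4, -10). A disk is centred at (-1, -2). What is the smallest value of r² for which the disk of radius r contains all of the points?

The required radius is the distance from (-1, -2) to the farthest point.
Squared distances: 58, 128, 89.
Maximum is 128, attained at B.

128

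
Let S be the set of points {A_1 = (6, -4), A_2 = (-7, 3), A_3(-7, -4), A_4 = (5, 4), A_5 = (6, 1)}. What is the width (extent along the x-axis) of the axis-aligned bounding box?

13

max x = 6, min x = -7, so width = 13.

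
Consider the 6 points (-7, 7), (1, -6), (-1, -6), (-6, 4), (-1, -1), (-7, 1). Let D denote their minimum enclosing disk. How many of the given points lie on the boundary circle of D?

By Welzl's lemma the MEC is supported by two points (diametrically opposite) or three points (on a circumcircle).
The farthest pair is (-7, 7)–(1, -6) with squared distance 233. The circle on this segment as diameter has centre (-3, 0.5) and r² = 233/4 = 58.25.
Check (-1, -6): distance² to centre = 46.25 ≤ 58.25, so it lies inside.
All remaining points lie in this disk, and no smaller disk contains both endpoints, so this is the minimum enclosing circle.
The points at distance exactly r from the centre are (-7, 7), (1, -6) — 2 points.

2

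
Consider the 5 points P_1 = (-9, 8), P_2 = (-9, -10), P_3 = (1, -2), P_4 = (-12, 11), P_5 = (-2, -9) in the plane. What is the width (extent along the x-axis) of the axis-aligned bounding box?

13

max x = 1, min x = -12, so width = 13.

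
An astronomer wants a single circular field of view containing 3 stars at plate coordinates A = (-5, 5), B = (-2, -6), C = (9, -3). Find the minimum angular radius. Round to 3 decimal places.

8.062

Side lengths²: AB² = 130, AC² = 260, BC² = 130.
Since AC² = 260 ≥ 130 + 130 = 260, the angle opposite AC is not acute, so the smallest enclosing circle has AC as diameter.
Centre = midpoint of AC = (2, 1), r² = 260/4 = 65.
r = √65 ≈ 8.062.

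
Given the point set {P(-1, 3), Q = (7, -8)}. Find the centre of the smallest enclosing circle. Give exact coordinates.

(3, -2.5)

The smallest circle enclosing two points has them as diameter endpoints.
Centre = midpoint = (3, -2.5); r² = |PQ|²/4 = 185/4 = 46.25.
Centre = (3, -2.5).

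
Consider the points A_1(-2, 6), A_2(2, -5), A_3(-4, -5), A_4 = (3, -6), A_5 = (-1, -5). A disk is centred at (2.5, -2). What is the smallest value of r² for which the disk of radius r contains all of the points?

The required radius is the distance from (2.5, -2) to the farthest point.
Squared distances: 84.25, 9.25, 51.25, 16.25, 21.25.
Maximum is 84.25, attained at A_1.

84.25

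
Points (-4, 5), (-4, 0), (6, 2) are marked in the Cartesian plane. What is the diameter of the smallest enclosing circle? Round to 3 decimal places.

10.647

Call the three points A, B, C in the order given.
Side lengths²: AB² = 25, AC² = 109, BC² = 104.
Since AC² = 109 < 104 + 25 = 129, the triangle is acute, so the smallest enclosing circle is the circumcircle.
Circumcentre = (0.7, 2.5), r² = 28.34.
Diameter = 2r = 2√(28.34) ≈ 10.647.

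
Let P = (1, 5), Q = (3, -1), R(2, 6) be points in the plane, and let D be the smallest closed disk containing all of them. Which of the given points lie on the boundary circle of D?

Side lengths²: PQ² = 40, PR² = 2, QR² = 50.
Since QR² = 50 ≥ 40 + 2 = 42, the angle opposite QR is not acute, so the smallest enclosing circle has QR as diameter.
Centre = midpoint of QR = (2.5, 2.5), r² = 50/4 = 12.5.
The points at distance exactly r from the centre are Q, R — 2 points.

Q, R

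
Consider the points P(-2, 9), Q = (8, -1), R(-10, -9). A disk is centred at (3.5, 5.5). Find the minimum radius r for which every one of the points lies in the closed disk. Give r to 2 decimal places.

The required radius is the distance from (3.5, 5.5) to the farthest point.
Squared distances: 42.5, 62.5, 392.5.
Maximum is 392.5, attained at R.
r = √(392.5) ≈ 19.81.

19.81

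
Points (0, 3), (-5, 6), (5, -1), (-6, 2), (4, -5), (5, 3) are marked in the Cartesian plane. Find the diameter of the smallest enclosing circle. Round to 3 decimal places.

The minimum enclosing circle of a finite set is fixed by two of the points (as a diameter) or three (as a circumcircle).
The farthest pair is (-5, 6)–(4, -5) with squared distance 202. The circle on this segment as diameter has centre (-0.5, 0.5) and r² = 202/4 = 50.5.
Check (0, 3): distance² to centre = 6.5 ≤ 50.5, so it lies inside.
All remaining points lie in this disk, and no smaller disk contains both endpoints, so this is the minimum enclosing circle.
Diameter = 2r = 2√(50.5) ≈ 14.213.

14.213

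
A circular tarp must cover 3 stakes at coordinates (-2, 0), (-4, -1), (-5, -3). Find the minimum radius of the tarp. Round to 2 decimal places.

2.12

Call the three points A, B, C in the order given.
Side lengths²: AB² = 5, AC² = 18, BC² = 5.
Since AC² = 18 ≥ 5 + 5 = 10, the angle opposite AC is not acute, so the smallest enclosing circle has AC as diameter.
Centre = midpoint of AC = (-3.5, -1.5), r² = 18/4 = 4.5.
r = √(4.5) ≈ 2.12.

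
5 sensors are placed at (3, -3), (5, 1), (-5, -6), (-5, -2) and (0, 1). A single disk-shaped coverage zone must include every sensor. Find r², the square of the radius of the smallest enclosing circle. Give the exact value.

The minimum enclosing circle of a finite set is fixed by two of the points (as a diameter) or three (as a circumcircle).
The farthest pair is (5, 1)–(-5, -6) with squared distance 149. The circle on this segment as diameter has centre (0, -2.5) and r² = 149/4 = 37.25.
Check (3, -3): distance² to centre = 9.25 ≤ 37.25, so it lies inside.
All remaining points lie in this disk, and no smaller disk contains both endpoints, so this is the minimum enclosing circle.

37.25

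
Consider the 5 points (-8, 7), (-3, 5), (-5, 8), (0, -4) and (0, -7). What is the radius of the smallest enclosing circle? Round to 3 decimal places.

A smallest enclosing disk is always determined by at most three of the input points on its boundary.
The farthest pair is (-8, 7)–(0, -7) with squared distance 260. The circle on this segment as diameter has centre (-4, 0) and r² = 260/4 = 65.
Check (-3, 5): distance² to centre = 26 ≤ 65, so it lies inside.
All remaining points lie in this disk, and no smaller disk contains both endpoints, so this is the minimum enclosing circle.
r = √65 ≈ 8.062.

8.062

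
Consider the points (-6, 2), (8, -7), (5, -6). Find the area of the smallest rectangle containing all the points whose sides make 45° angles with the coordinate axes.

In coordinates u = x + y, v = x − y the rectangle is axis-aligned; the map (x,y)→(u,v) scales areas by 2.
u-values: -4, 1, -1; range = 1 − (-4) = 5.
v-values: -8, 15, 11; range = 15 − (-8) = 23.
Area = (5 × 23) / 2 = 57.5.

57.5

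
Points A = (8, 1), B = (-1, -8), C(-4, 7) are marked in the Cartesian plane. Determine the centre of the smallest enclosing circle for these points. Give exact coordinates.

(0, 0)

Side lengths²: AB² = 162, AC² = 180, BC² = 234.
Since BC² = 234 < 180 + 162 = 342, the triangle is acute, so the smallest enclosing circle is the circumcircle.
Circumcentre = (0, 0), r² = 65.
Centre = (0, 0).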